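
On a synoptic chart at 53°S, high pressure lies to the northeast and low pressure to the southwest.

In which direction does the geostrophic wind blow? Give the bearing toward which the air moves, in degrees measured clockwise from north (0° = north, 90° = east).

135°

The pressure-gradient force points toward the southwest (bearing 225°).
Geostrophic balance: in the Southern Hemisphere the Coriolis force deflects motion to the left, so the geostrophic wind blows 90° to the left of the pressure-gradient force (low pressure on the right).
Rotating 225° by 90° counterclockwise gives 135° — the wind blows toward the southeast.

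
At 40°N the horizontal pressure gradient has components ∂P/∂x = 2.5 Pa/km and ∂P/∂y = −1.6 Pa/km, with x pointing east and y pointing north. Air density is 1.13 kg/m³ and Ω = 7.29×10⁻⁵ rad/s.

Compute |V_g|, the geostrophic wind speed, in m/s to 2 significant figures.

28 m/s

Coriolis parameter at 40°N:
f = 2Ω sin φ = 2 × 7.29×10⁻⁵ × sin 40° = 9.37×10⁻⁵ s⁻¹
Component geostrophic relations (x east, y north):
u_g = −(1/(fρ)) ∂P/∂y,  v_g = (1/(fρ)) ∂P/∂x
u_g = −(−1.6×10⁻³)/(9.37×10⁻⁵ × 1.13) = 15.1 m/s;  v_g = (2.5×10⁻³)/(9.37×10⁻⁵ × 1.13) = 23.6 m/s
|V_g| = √(u_g² + v_g²) = 28.0 m/s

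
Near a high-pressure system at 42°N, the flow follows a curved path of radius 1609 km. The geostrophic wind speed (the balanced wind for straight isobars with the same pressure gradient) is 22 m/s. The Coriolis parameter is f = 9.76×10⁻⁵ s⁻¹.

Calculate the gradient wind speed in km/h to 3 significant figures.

Around a high, pressure-gradient force acts outward with centrifugal, so Coriolis balances both:
fV = (1/ρ)|∂P/∂n| + V²/R  →  V² − fR·V + fR·V_g = 0
With fR = 9.76×10⁻⁵ × 1609×10³ m = 157 m/s:
V = [fR − √((fR)² − 4 fR V_g)]/2 = [157 − √(157² − 4×157×22)]/2 = 26.5 m/s
Supergeostrophic (V > V_g = 22 m/s), as expected around a high.
Converting: 26.5 m/s × 3.6 = 95.2 km/h

95.2 km/h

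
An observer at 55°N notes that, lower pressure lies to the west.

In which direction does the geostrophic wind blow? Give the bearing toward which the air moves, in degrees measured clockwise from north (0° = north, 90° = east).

000°

The pressure-gradient force points toward the west (bearing 270°).
Geostrophic balance: in the Northern Hemisphere the Coriolis force deflects motion to the right, so the geostrophic wind blows 90° to the right of the pressure-gradient force (low pressure on the left).
Rotating 270° by 90° clockwise gives 000° — the wind blows toward the north.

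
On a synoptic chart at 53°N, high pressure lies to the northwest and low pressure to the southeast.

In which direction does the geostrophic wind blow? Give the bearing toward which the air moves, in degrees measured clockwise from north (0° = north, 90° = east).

The pressure-gradient force points toward the southeast (bearing 135°).
Geostrophic balance: in the Northern Hemisphere the Coriolis force deflects motion to the right, so the geostrophic wind blows 90° to the right of the pressure-gradient force (low pressure on the left).
Rotating 135° by 90° clockwise gives 225° — the wind blows toward the southwest.

225°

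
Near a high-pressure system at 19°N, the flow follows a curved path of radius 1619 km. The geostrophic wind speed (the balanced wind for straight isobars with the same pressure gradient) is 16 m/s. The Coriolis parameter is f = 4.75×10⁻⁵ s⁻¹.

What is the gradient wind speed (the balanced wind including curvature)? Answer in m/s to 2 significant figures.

23 m/s

Around a high, pressure-gradient force acts outward with centrifugal, so Coriolis balances both:
fV = (1/ρ)|∂P/∂n| + V²/R  →  V² − fR·V + fR·V_g = 0
With fR = 4.75×10⁻⁵ × 1619×10³ m = 76.9 m/s:
V = [fR − √((fR)² − 4 fR V_g)]/2 = [76.9 − √(76.9² − 4×76.9×16)]/2 = 22.7 m/s
Supergeostrophic (V > V_g = 16 m/s), as expected around a high.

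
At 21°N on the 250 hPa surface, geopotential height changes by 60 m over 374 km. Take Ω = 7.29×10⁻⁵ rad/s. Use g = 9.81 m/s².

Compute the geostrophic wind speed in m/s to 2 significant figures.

Coriolis parameter at 21°N:
f = 2Ω sin φ = 2 × 7.29×10⁻⁵ × sin 21° = 5.23×10⁻⁵ s⁻¹
Height gradient: |∂Z/∂n| = 60 m / 374000 m = 1.60×10⁻⁴
On a pressure surface, geostrophic balance gives V_g = (g/f)|∂Z/∂n|:
V_g = 9.81 × 1.60×10⁻⁴ / 5.23×10⁻⁵ = 30.1 m/s

30 m/s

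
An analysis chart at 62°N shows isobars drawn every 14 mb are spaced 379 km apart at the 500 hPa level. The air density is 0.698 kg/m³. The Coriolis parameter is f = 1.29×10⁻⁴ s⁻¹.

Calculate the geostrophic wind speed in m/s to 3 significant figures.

41.0 m/s

Pressure gradient: |∂P/∂n| = 1400 Pa / 379000 m = 3.69×10⁻³ Pa/m
Geostrophic balance (pressure-gradient force = Coriolis force):
V_g = (1/(fρ)) |∂P/∂n| = 3.69×10⁻³ / (1.29×10⁻⁴ × 0.698) = 41.0 m/s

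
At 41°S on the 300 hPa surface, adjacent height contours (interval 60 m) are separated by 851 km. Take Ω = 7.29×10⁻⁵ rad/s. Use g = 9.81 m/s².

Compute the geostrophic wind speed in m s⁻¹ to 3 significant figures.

Coriolis parameter at 41°S:
f = 2Ω sin φ = 2 × 7.29×10⁻⁵ × sin 41° = 9.57×10⁻⁵ s⁻¹
Height gradient: |∂Z/∂n| = 60 m / 851000 m = 7.05×10⁻⁵
On a pressure surface, geostrophic balance gives V_g = (g/f)|∂Z/∂n|:
V_g = 9.81 × 7.05×10⁻⁵ / 9.57×10⁻⁵ = 7.23 m/s

7.23 m s⁻¹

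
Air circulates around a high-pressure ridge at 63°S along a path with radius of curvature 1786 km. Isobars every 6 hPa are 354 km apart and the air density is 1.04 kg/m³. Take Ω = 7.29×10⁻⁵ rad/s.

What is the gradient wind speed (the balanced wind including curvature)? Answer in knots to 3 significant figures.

Coriolis parameter at 63°S:
f = 2Ω sin φ = 2 × 7.29×10⁻⁵ × sin 63° = 1.30×10⁻⁴ s⁻¹
Pressure gradient: |∂P/∂n| = 600 Pa / 354000 m = 1.69×10⁻³ Pa/m
Geostrophic speed: V_g = |∂P/∂n|/(fρ) = 1.69×10⁻³/(1.30×10⁻⁴ × 1.04) = 12.5 m/s
Around a high, pressure-gradient force acts outward with centrifugal, so Coriolis balances both:
fV = (1/ρ)|∂P/∂n| + V²/R  →  V² − fR·V + fR·V_g = 0
With fR = 1.30×10⁻⁴ × 1786×10³ m = 232 m/s:
V = [fR − √((fR)² − 4 fR V_g)]/2 = [232 − √(232² − 4×232×12.5)]/2 = 13.3 m/s
Supergeostrophic (V > V_g = 12.5 m/s), as expected around a high.
Converting: 13.3 m/s × 1.944 = 25.9 knots

25.9 knots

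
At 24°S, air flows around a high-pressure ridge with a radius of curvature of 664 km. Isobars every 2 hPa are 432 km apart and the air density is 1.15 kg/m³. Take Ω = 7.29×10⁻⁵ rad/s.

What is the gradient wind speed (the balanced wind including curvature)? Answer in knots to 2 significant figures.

17 knots

Coriolis parameter at 24°S:
f = 2Ω sin φ = 2 × 7.29×10⁻⁵ × sin 24° = 5.93×10⁻⁵ s⁻¹
Pressure gradient: |∂P/∂n| = 200 Pa / 432000 m = 4.63×10⁻⁴ Pa/m
Geostrophic speed: V_g = |∂P/∂n|/(fρ) = 4.63×10⁻⁴/(5.93×10⁻⁵ × 1.15) = 6.79 m/s
Around a high, pressure-gradient force acts outward with centrifugal, so Coriolis balances both:
fV = (1/ρ)|∂P/∂n| + V²/R  →  V² − fR·V + fR·V_g = 0
With fR = 5.93×10⁻⁵ × 664×10³ m = 39.4 m/s:
V = [fR − √((fR)² − 4 fR V_g)]/2 = [39.4 − √(39.4² − 4×39.4×6.79)]/2 = 8.72 m/s
Supergeostrophic (V > V_g = 6.79 m/s), as expected around a high.
Converting: 8.72 m/s × 1.944 = 17 knots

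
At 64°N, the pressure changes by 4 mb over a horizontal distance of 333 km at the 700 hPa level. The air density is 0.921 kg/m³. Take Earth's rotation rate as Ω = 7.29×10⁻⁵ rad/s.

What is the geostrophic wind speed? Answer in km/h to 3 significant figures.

35.8 km/h

Coriolis parameter at 64°N:
f = 2Ω sin φ = 2 × 7.29×10⁻⁵ × sin 64° = 1.31×10⁻⁴ s⁻¹
Pressure gradient: |∂P/∂n| = 400 Pa / 333000 m = 1.20×10⁻³ Pa/m
Geostrophic balance (pressure-gradient force = Coriolis force):
V_g = (1/(fρ)) |∂P/∂n| = 1.20×10⁻³ / (1.31×10⁻⁴ × 0.921) = 9.95 m/s
Converting: 9.95 m/s × 3.6 = 35.8 km/h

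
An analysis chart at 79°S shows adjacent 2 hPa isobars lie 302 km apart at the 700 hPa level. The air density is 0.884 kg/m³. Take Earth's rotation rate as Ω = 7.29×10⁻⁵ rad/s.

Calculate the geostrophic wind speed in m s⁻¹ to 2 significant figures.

Coriolis parameter at 79°S:
f = 2Ω sin φ = 2 × 7.29×10⁻⁵ × sin 79° = 1.43×10⁻⁴ s⁻¹
Pressure gradient: |∂P/∂n| = 200 Pa / 302000 m = 6.62×10⁻⁴ Pa/m
Geostrophic balance (pressure-gradient force = Coriolis force):
V_g = (1/(fρ)) |∂P/∂n| = 6.62×10⁻⁴ / (1.43×10⁻⁴ × 0.884) = 5.23 m/s

5.2 m s⁻¹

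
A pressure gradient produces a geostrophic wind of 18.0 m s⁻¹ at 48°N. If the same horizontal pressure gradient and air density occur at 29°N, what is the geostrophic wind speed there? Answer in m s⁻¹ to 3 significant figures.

27.6 m s⁻¹

With the same pressure gradient and density, V_g ∝ 1/f ∝ 1/sin φ.
V₂ = V₁ · sin φ₁ / sin φ₂ = 18.0 × sin 48° / sin 29°
V₂ = 18.0 × 0.7431/0.4848 = 27.6 m s⁻¹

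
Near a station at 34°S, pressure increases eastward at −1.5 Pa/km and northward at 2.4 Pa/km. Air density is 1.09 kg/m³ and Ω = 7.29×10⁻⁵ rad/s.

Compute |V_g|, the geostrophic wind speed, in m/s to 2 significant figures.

32 m/s

Coriolis parameter at 34°S:
f = 2Ω sin φ = 2 × 7.29×10⁻⁵ × sin 34° = 8.15×10⁻⁵ s⁻¹
In the Southern Hemisphere f is negative: f = −8.15×10⁻⁵ s⁻¹.
Component geostrophic relations (x east, y north):
u_g = −(1/(fρ)) ∂P/∂y,  v_g = (1/(fρ)) ∂P/∂x
u_g = −(2.4×10⁻³)/(−8.15×10⁻⁵ × 1.09) = 27.0 m/s;  v_g = (−1.5×10⁻³)/(−8.15×10⁻⁵ × 1.09) = 16.9 m/s
|V_g| = √(u_g² + v_g²) = 31.8 m/s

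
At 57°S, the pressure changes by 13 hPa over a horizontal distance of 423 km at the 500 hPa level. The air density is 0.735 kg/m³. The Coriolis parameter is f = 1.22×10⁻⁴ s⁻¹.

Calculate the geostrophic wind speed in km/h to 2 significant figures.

120 km/h

Pressure gradient: |∂P/∂n| = 1300 Pa / 423000 m = 3.07×10⁻³ Pa/m
Geostrophic balance (pressure-gradient force = Coriolis force):
V_g = (1/(fρ)) |∂P/∂n| = 3.07×10⁻³ / (1.22×10⁻⁴ × 0.735) = 34.3 m/s
Converting: 34.3 m/s × 3.6 = 120 km/h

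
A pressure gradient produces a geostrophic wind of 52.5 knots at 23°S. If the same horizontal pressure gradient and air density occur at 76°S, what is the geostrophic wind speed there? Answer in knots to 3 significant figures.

With the same pressure gradient and density, V_g ∝ 1/f ∝ 1/sin φ.
V₂ = V₁ · sin φ₁ / sin φ₂ = 52.5 × sin 23° / sin 76°
V₂ = 52.5 × 0.3907/0.9703 = 21.1 knots

21.1 knots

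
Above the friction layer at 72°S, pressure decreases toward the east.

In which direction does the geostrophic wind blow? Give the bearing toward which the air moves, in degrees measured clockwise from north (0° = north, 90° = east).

The pressure-gradient force points toward the east (bearing 090°).
Geostrophic balance: in the Southern Hemisphere the Coriolis force deflects motion to the left, so the geostrophic wind blows 90° to the left of the pressure-gradient force (low pressure on the right).
Rotating 090° by 90° counterclockwise gives 000° — the wind blows toward the north.

000°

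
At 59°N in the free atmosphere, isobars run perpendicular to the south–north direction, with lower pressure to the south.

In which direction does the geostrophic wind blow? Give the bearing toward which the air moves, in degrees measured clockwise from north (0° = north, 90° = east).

270°

The pressure-gradient force points toward the south (bearing 180°).
Geostrophic balance: in the Northern Hemisphere the Coriolis force deflects motion to the right, so the geostrophic wind blows 90° to the right of the pressure-gradient force (low pressure on the left).
Rotating 180° by 90° clockwise gives 270° — the wind blows toward the west.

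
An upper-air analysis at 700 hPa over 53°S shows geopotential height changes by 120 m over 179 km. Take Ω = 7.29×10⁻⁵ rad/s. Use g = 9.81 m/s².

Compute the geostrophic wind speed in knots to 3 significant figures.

110 knots

Coriolis parameter at 53°S:
f = 2Ω sin φ = 2 × 7.29×10⁻⁵ × sin 53° = 1.16×10⁻⁴ s⁻¹
Height gradient: |∂Z/∂n| = 120 m / 179000 m = 6.70×10⁻⁴
On a pressure surface, geostrophic balance gives V_g = (g/f)|∂Z/∂n|:
V_g = 9.81 × 6.70×10⁻⁴ / 1.16×10⁻⁴ = 56.5 m/s
Converting: 56.5 m/s × 1.944 = 110 knots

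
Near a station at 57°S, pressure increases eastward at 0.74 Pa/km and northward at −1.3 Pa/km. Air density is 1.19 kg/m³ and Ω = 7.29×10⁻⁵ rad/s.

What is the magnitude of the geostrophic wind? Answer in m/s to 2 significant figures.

Coriolis parameter at 57°S:
f = 2Ω sin φ = 2 × 7.29×10⁻⁵ × sin 57° = 1.22×10⁻⁴ s⁻¹
In the Southern Hemisphere f is negative: f = −1.22×10⁻⁴ s⁻¹.
Component geostrophic relations (x east, y north):
u_g = −(1/(fρ)) ∂P/∂y,  v_g = (1/(fρ)) ∂P/∂x
u_g = −(−1.3×10⁻³)/(−1.22×10⁻⁴ × 1.19) = −8.93 m/s;  v_g = (0.74×10⁻³)/(−1.22×10⁻⁴ × 1.19) = −5.09 m/s
|V_g| = √(u_g² + v_g²) = 10.3 m/s

10 m/s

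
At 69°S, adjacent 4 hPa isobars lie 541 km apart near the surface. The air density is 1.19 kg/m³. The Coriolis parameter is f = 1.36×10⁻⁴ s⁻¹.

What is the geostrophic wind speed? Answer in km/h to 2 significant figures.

Pressure gradient: |∂P/∂n| = 400 Pa / 541000 m = 7.39×10⁻⁴ Pa/m
Geostrophic balance (pressure-gradient force = Coriolis force):
V_g = (1/(fρ)) |∂P/∂n| = 7.39×10⁻⁴ / (1.36×10⁻⁴ × 1.19) = 4.57 m/s
Converting: 4.57 m/s × 3.6 = 16 km/h

16 km/h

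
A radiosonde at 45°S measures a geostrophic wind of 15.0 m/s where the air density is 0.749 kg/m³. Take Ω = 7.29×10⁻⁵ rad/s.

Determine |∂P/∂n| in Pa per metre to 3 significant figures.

1.16×10⁻³ Pa/m

Coriolis parameter at 45°S:
f = 2Ω sin φ = 2 × 7.29×10⁻⁵ × sin 45° = 1.03×10⁻⁴ s⁻¹
Geostrophic balance rearranged: |∂P/∂n| = f ρ V_g
|∂P/∂n| = 1.03×10⁻⁴ × 0.749 × 15.0 = 1.16×10⁻³ Pa/m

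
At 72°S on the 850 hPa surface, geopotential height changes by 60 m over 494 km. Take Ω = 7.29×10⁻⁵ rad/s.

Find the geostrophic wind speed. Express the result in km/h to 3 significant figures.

30.9 km/h

Coriolis parameter at 72°S:
f = 2Ω sin φ = 2 × 7.29×10⁻⁵ × sin 72° = 1.39×10⁻⁴ s⁻¹
Height gradient: |∂Z/∂n| = 60 m / 494000 m = 1.21×10⁻⁴
On a pressure surface, geostrophic balance gives V_g = (g/f)|∂Z/∂n|:
V_g = 9.81 × 1.21×10⁻⁴ / 1.39×10⁻⁴ = 8.59 m/s
Converting: 8.59 m/s × 3.6 = 30.9 km/h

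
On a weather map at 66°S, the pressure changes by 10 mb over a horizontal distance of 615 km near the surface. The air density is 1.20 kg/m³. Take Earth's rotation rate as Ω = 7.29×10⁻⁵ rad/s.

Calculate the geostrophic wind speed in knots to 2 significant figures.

20 knots

Coriolis parameter at 66°S:
f = 2Ω sin φ = 2 × 7.29×10⁻⁵ × sin 66° = 1.33×10⁻⁴ s⁻¹
Pressure gradient: |∂P/∂n| = 1000 Pa / 615000 m = 1.63×10⁻³ Pa/m
Geostrophic balance (pressure-gradient force = Coriolis force):
V_g = (1/(fρ)) |∂P/∂n| = 1.63×10⁻³ / (1.33×10⁻⁴ × 1.20) = 10.2 m/s
Converting: 10.2 m/s × 1.944 = 20 knots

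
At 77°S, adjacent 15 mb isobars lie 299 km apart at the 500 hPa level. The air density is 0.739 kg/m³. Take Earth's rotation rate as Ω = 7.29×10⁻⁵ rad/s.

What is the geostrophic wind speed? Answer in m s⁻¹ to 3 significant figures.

47.8 m s⁻¹

Coriolis parameter at 77°S:
f = 2Ω sin φ = 2 × 7.29×10⁻⁵ × sin 77° = 1.42×10⁻⁴ s⁻¹
Pressure gradient: |∂P/∂n| = 1500 Pa / 299000 m = 5.02×10⁻³ Pa/m
Geostrophic balance (pressure-gradient force = Coriolis force):
V_g = (1/(fρ)) |∂P/∂n| = 5.02×10⁻³ / (1.42×10⁻⁴ × 0.739) = 47.8 m/s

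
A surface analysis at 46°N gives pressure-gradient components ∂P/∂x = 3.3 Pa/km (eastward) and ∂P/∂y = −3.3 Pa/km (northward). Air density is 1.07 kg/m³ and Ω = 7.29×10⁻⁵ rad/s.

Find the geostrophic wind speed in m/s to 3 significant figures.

Coriolis parameter at 46°N:
f = 2Ω sin φ = 2 × 7.29×10⁻⁵ × sin 46° = 1.05×10⁻⁴ s⁻¹
Component geostrophic relations (x east, y north):
u_g = −(1/(fρ)) ∂P/∂y,  v_g = (1/(fρ)) ∂P/∂x
u_g = −(−3.3×10⁻³)/(1.05×10⁻⁴ × 1.07) = 29.4 m/s;  v_g = (3.3×10⁻³)/(1.05×10⁻⁴ × 1.07) = 29.4 m/s
|V_g| = √(u_g² + v_g²) = 41.6 m/s

41.6 m/s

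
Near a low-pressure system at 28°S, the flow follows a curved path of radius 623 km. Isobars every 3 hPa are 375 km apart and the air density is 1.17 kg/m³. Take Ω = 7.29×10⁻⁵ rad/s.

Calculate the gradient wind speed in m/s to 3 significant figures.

8.35 m/s

Coriolis parameter at 28°S:
f = 2Ω sin φ = 2 × 7.29×10⁻⁵ × sin 28° = 6.84×10⁻⁵ s⁻¹
Pressure gradient: |∂P/∂n| = 300 Pa / 375000 m = 8.00×10⁻⁴ Pa/m
Geostrophic speed: V_g = |∂P/∂n|/(fρ) = 8.00×10⁻⁴/(6.84×10⁻⁵ × 1.17) = 9.99 m/s
Around a low, centrifugal force acts outward with Coriolis, so pressure-gradient force balances both:
(1/ρ)|∂P/∂n| = fV + V²/R  →  V² + fR·V − fR·V_g = 0
With fR = 6.84×10⁻⁵ × 623×10³ m = 42.6 m/s:
V = [−fR + √((fR)² + 4 fR V_g)]/2 = [−42.6 + √(42.6² + 4×42.6×9.99)]/2 = 8.35 m/s
Subgeostrophic (V < V_g = 9.99 m/s), as expected around a low.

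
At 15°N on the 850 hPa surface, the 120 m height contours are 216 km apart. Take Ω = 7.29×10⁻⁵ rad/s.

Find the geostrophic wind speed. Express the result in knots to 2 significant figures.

Coriolis parameter at 15°N:
f = 2Ω sin φ = 2 × 7.29×10⁻⁵ × sin 15° = 3.77×10⁻⁵ s⁻¹
Height gradient: |∂Z/∂n| = 120 m / 216000 m = 5.56×10⁻⁴
On a pressure surface, geostrophic balance gives V_g = (g/f)|∂Z/∂n|:
V_g = 9.81 × 5.56×10⁻⁴ / 3.77×10⁻⁵ = 144 m/s
Converting: 144 m/s × 1.944 = 280 knots

280 knots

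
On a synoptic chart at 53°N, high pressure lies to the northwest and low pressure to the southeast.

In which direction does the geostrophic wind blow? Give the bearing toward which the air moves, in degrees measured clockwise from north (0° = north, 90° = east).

225°

The pressure-gradient force points toward the southeast (bearing 135°).
Geostrophic balance: in the Northern Hemisphere the Coriolis force deflects motion to the right, so the geostrophic wind blows 90° to the right of the pressure-gradient force (low pressure on the left).
Rotating 135° by 90° clockwise gives 225° — the wind blows toward the southwest.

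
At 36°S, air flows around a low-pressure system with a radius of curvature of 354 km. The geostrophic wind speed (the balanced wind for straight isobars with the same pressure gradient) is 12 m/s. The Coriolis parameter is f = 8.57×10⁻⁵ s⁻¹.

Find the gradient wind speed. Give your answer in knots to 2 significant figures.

Around a low, centrifugal force acts outward with Coriolis, so pressure-gradient force balances both:
(1/ρ)|∂P/∂n| = fV + V²/R  →  V² + fR·V − fR·V_g = 0
With fR = 8.57×10⁻⁵ × 354×10³ m = 30.3 m/s:
V = [−fR + √((fR)² + 4 fR V_g)]/2 = [−30.3 + √(30.3² + 4×30.3×12)]/2 = 9.21 m/s
Subgeostrophic (V < V_g = 12 m/s), as expected around a low.
Converting: 9.21 m/s × 1.944 = 18 knots

18 knots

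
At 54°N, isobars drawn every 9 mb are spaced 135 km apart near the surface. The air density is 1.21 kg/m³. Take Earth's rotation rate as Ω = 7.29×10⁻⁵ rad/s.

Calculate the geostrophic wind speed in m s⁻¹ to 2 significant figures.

Coriolis parameter at 54°N:
f = 2Ω sin φ = 2 × 7.29×10⁻⁵ × sin 54° = 1.18×10⁻⁴ s⁻¹
Pressure gradient: |∂P/∂n| = 900 Pa / 135000 m = 6.67×10⁻³ Pa/m
Geostrophic balance (pressure-gradient force = Coriolis force):
V_g = (1/(fρ)) |∂P/∂n| = 6.67×10⁻³ / (1.18×10⁻⁴ × 1.21) = 46.7 m/s

47 m s⁻¹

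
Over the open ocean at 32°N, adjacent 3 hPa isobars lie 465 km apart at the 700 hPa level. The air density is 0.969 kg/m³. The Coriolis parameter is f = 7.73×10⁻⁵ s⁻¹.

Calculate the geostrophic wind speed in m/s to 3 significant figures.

8.61 m/s

Pressure gradient: |∂P/∂n| = 300 Pa / 465000 m = 6.45×10⁻⁴ Pa/m
Geostrophic balance (pressure-gradient force = Coriolis force):
V_g = (1/(fρ)) |∂P/∂n| = 6.45×10⁻⁴ / (7.73×10⁻⁵ × 0.969) = 8.61 m/s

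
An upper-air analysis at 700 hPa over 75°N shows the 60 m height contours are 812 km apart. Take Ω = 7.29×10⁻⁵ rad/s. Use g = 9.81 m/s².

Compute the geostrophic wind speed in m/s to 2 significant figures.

Coriolis parameter at 75°N:
f = 2Ω sin φ = 2 × 7.29×10⁻⁵ × sin 75° = 1.41×10⁻⁴ s⁻¹
Height gradient: |∂Z/∂n| = 60 m / 812000 m = 7.39×10⁻⁵
On a pressure surface, geostrophic balance gives V_g = (g/f)|∂Z/∂n|:
V_g = 9.81 × 7.39×10⁻⁵ / 1.41×10⁻⁴ = 5.15 m/s

5.1 m/s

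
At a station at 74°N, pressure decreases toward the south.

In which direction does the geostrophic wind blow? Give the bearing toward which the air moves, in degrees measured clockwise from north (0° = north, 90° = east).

270°

The pressure-gradient force points toward the south (bearing 180°).
Geostrophic balance: in the Northern Hemisphere the Coriolis force deflects motion to the right, so the geostrophic wind blows 90° to the right of the pressure-gradient force (low pressure on the left).
Rotating 180° by 90° clockwise gives 270° — the wind blows toward the west.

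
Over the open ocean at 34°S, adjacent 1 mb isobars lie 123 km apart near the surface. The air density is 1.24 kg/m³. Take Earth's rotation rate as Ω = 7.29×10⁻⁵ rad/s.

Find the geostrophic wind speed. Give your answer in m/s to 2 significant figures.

8.0 m/s

Coriolis parameter at 34°S:
f = 2Ω sin φ = 2 × 7.29×10⁻⁵ × sin 34° = 8.15×10⁻⁵ s⁻¹
Pressure gradient: |∂P/∂n| = 100 Pa / 123000 m = 8.13×10⁻⁴ Pa/m
Geostrophic balance (pressure-gradient force = Coriolis force):
V_g = (1/(fρ)) |∂P/∂n| = 8.13×10⁻⁴ / (8.15×10⁻⁵ × 1.24) = 8.04 m/s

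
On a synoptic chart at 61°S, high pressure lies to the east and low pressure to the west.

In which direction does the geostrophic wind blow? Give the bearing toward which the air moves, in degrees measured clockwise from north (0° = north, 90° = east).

The pressure-gradient force points toward the west (bearing 270°).
Geostrophic balance: in the Southern Hemisphere the Coriolis force deflects motion to the left, so the geostrophic wind blows 90° to the left of the pressure-gradient force (low pressure on the right).
Rotating 270° by 90° counterclockwise gives 180° — the wind blows toward the south.

180°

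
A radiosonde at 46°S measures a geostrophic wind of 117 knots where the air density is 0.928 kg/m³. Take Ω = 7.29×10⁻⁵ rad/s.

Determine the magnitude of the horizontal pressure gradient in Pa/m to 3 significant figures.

5.86×10⁻³ Pa/m

Coriolis parameter at 46°S:
f = 2Ω sin φ = 2 × 7.29×10⁻⁵ × sin 46° = 1.05×10⁻⁴ s⁻¹
Wind speed in SI: 117 knots = 60.2 m/s
Geostrophic balance rearranged: |∂P/∂n| = f ρ V_g
|∂P/∂n| = 1.05×10⁻⁴ × 0.928 × 60.2 = 5.86×10⁻³ Pa/m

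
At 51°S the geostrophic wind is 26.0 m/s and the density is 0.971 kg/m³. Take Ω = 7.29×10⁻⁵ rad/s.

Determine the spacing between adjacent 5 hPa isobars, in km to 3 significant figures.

175 km

Coriolis parameter at 51°S:
f = 2Ω sin φ = 2 × 7.29×10⁻⁵ × sin 51° = 1.13×10⁻⁴ s⁻¹
Geostrophic balance rearranged: |∂P/∂n| = f ρ V_g
|∂P/∂n| = 1.13×10⁻⁴ × 0.971 × 26.0 = 2.86×10⁻³ Pa/m
Isobar spacing: Δn = ΔP/|∂P/∂n| = 500 Pa / 2.86×10⁻³ Pa/m = 174790 m ≈ 175 km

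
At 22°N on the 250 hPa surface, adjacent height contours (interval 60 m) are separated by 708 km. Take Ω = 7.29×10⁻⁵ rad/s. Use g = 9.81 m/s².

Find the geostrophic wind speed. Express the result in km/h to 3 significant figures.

54.8 km/h

Coriolis parameter at 22°N:
f = 2Ω sin φ = 2 × 7.29×10⁻⁵ × sin 22° = 5.46×10⁻⁵ s⁻¹
Height gradient: |∂Z/∂n| = 60 m / 708000 m = 8.47×10⁻⁵
On a pressure surface, geostrophic balance gives V_g = (g/f)|∂Z/∂n|:
V_g = 9.81 × 8.47×10⁻⁵ / 5.46×10⁻⁵ = 15.2 m/s
Converting: 15.2 m/s × 3.6 = 54.8 km/h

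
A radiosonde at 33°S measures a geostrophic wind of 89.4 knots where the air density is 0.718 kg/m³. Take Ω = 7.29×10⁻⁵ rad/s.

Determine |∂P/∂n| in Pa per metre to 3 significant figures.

Coriolis parameter at 33°S:
f = 2Ω sin φ = 2 × 7.29×10⁻⁵ × sin 33° = 7.94×10⁻⁵ s⁻¹
Wind speed in SI: 89.4 knots = 46.0 m/s
Geostrophic balance rearranged: |∂P/∂n| = f ρ V_g
|∂P/∂n| = 7.94×10⁻⁵ × 0.718 × 46.0 = 2.62×10⁻³ Pa/m

2.62×10⁻³ Pa/m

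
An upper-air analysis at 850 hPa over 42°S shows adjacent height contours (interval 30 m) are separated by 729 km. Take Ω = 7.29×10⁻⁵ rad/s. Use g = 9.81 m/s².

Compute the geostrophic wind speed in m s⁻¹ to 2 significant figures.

Coriolis parameter at 42°S:
f = 2Ω sin φ = 2 × 7.29×10⁻⁵ × sin 42° = 9.76×10⁻⁵ s⁻¹
Height gradient: |∂Z/∂n| = 30 m / 729000 m = 4.12×10⁻⁵
On a pressure surface, geostrophic balance gives V_g = (g/f)|∂Z/∂n|:
V_g = 9.81 × 4.12×10⁻⁵ / 9.76×10⁻⁵ = 4.14 m/s

4.1 m s⁻¹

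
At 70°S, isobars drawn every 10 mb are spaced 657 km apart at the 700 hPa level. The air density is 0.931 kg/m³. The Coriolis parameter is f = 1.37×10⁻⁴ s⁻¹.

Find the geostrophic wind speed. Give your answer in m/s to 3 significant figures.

11.9 m/s

Pressure gradient: |∂P/∂n| = 1000 Pa / 657000 m = 1.52×10⁻³ Pa/m
Geostrophic balance (pressure-gradient force = Coriolis force):
V_g = (1/(fρ)) |∂P/∂n| = 1.52×10⁻³ / (1.37×10⁻⁴ × 0.931) = 11.9 m/s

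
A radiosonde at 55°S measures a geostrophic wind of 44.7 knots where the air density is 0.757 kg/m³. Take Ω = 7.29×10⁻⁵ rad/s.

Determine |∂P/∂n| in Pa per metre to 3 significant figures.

Coriolis parameter at 55°S:
f = 2Ω sin φ = 2 × 7.29×10⁻⁵ × sin 55° = 1.19×10⁻⁴ s⁻¹
Wind speed in SI: 44.7 knots = 23.0 m/s
Geostrophic balance rearranged: |∂P/∂n| = f ρ V_g
|∂P/∂n| = 1.19×10⁻⁴ × 0.757 × 23.0 = 2.08×10⁻³ Pa/m

2.08×10⁻³ Pa/m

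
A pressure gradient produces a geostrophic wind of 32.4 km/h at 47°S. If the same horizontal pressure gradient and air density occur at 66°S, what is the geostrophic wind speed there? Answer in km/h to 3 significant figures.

With the same pressure gradient and density, V_g ∝ 1/f ∝ 1/sin φ.
V₂ = V₁ · sin φ₁ / sin φ₂ = 32.4 × sin 47° / sin 66°
V₂ = 32.4 × 0.7314/0.9135 = 25.9 km/h

25.9 km/h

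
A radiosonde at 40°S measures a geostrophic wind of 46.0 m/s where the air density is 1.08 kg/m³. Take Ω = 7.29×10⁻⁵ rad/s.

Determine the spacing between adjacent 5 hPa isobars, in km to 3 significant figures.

Coriolis parameter at 40°S:
f = 2Ω sin φ = 2 × 7.29×10⁻⁵ × sin 40° = 9.37×10⁻⁵ s⁻¹
Geostrophic balance rearranged: |∂P/∂n| = f ρ V_g
|∂P/∂n| = 9.37×10⁻⁵ × 1.08 × 46.0 = 4.66×10⁻³ Pa/m
Isobar spacing: Δn = ΔP/|∂P/∂n| = 500 Pa / 4.66×10⁻³ Pa/m = 107390 m ≈ 107 km

107 km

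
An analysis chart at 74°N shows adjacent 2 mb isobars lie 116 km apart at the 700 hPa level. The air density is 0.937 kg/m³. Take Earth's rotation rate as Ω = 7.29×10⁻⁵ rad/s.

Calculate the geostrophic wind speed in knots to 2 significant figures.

Coriolis parameter at 74°N:
f = 2Ω sin φ = 2 × 7.29×10⁻⁵ × sin 74° = 1.40×10⁻⁴ s⁻¹
Pressure gradient: |∂P/∂n| = 200 Pa / 116000 m = 1.72×10⁻³ Pa/m
Geostrophic balance (pressure-gradient force = Coriolis force):
V_g = (1/(fρ)) |∂P/∂n| = 1.72×10⁻³ / (1.40×10⁻⁴ × 0.937) = 13.1 m/s
Converting: 13.1 m/s × 1.944 = 26 knots

26 knots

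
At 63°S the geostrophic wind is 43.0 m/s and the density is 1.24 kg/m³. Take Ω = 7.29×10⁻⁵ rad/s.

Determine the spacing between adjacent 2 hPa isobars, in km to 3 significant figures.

Coriolis parameter at 63°S:
f = 2Ω sin φ = 2 × 7.29×10⁻⁵ × sin 63° = 1.30×10⁻⁴ s⁻¹
Geostrophic balance rearranged: |∂P/∂n| = f ρ V_g
|∂P/∂n| = 1.30×10⁻⁴ × 1.24 × 43.0 = 6.93×10⁻³ Pa/m
Isobar spacing: Δn = ΔP/|∂P/∂n| = 200 Pa / 6.93×10⁻³ Pa/m = 28874 m ≈ 28.9 km

28.9 km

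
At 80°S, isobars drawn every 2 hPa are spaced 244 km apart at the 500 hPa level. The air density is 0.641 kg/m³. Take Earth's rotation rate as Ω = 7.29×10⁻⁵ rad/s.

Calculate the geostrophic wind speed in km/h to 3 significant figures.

32.1 km/h

Coriolis parameter at 80°S:
f = 2Ω sin φ = 2 × 7.29×10⁻⁵ × sin 80° = 1.44×10⁻⁴ s⁻¹
Pressure gradient: |∂P/∂n| = 200 Pa / 244000 m = 8.20×10⁻⁴ Pa/m
Geostrophic balance (pressure-gradient force = Coriolis force):
V_g = (1/(fρ)) |∂P/∂n| = 8.20×10⁻⁴ / (1.44×10⁻⁴ × 0.641) = 8.91 m/s
Converting: 8.91 m/s × 3.6 = 32.1 km/h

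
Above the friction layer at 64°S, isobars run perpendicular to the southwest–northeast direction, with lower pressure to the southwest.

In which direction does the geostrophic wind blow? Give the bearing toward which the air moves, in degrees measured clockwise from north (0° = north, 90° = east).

135°

The pressure-gradient force points toward the southwest (bearing 225°).
Geostrophic balance: in the Southern Hemisphere the Coriolis force deflects motion to the left, so the geostrophic wind blows 90° to the left of the pressure-gradient force (low pressure on the right).
Rotating 225° by 90° counterclockwise gives 135° — the wind blows toward the southeast.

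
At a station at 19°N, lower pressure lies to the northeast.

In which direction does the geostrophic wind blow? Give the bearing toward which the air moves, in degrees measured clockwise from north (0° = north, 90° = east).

135°

The pressure-gradient force points toward the northeast (bearing 045°).
Geostrophic balance: in the Northern Hemisphere the Coriolis force deflects motion to the right, so the geostrophic wind blows 90° to the right of the pressure-gradient force (low pressure on the left).
Rotating 045° by 90° clockwise gives 135° — the wind blows toward the southeast.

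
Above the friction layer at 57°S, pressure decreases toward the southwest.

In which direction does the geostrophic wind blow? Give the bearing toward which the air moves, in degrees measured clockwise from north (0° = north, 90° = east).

The pressure-gradient force points toward the southwest (bearing 225°).
Geostrophic balance: in the Southern Hemisphere the Coriolis force deflects motion to the left, so the geostrophic wind blows 90° to the left of the pressure-gradient force (low pressure on the right).
Rotating 225° by 90° counterclockwise gives 135° — the wind blows toward the southeast.

135°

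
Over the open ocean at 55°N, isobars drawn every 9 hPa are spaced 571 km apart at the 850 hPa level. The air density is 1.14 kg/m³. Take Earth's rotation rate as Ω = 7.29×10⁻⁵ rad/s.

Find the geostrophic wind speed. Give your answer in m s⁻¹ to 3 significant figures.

11.6 m s⁻¹

Coriolis parameter at 55°N:
f = 2Ω sin φ = 2 × 7.29×10⁻⁵ × sin 55° = 1.19×10⁻⁴ s⁻¹
Pressure gradient: |∂P/∂n| = 900 Pa / 571000 m = 1.58×10⁻³ Pa/m
Geostrophic balance (pressure-gradient force = Coriolis force):
V_g = (1/(fρ)) |∂P/∂n| = 1.58×10⁻³ / (1.19×10⁻⁴ × 1.14) = 11.6 m/s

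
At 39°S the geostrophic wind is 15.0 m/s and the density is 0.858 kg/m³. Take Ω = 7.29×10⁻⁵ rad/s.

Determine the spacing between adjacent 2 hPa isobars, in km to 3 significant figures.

Coriolis parameter at 39°S:
f = 2Ω sin φ = 2 × 7.29×10⁻⁵ × sin 39° = 9.18×10⁻⁵ s⁻¹
Geostrophic balance rearranged: |∂P/∂n| = f ρ V_g
|∂P/∂n| = 9.18×10⁻⁵ × 0.858 × 15.0 = 1.18×10⁻³ Pa/m
Isobar spacing: Δn = ΔP/|∂P/∂n| = 200 Pa / 1.18×10⁻³ Pa/m = 169364 m ≈ 169 km

169 km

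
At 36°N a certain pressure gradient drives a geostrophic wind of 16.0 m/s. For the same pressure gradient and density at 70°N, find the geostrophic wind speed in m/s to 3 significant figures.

With the same pressure gradient and density, V_g ∝ 1/f ∝ 1/sin φ.
V₂ = V₁ · sin φ₁ / sin φ₂ = 16.0 × sin 36° / sin 70°
V₂ = 16.0 × 0.5878/0.9397 = 10.0 m/s

10.0 m/s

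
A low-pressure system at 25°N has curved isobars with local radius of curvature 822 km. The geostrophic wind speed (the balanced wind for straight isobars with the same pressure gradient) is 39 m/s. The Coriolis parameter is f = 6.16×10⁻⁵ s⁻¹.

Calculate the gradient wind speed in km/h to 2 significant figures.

93 km/h

Around a low, centrifugal force acts outward with Coriolis, so pressure-gradient force balances both:
(1/ρ)|∂P/∂n| = fV + V²/R  →  V² + fR·V − fR·V_g = 0
With fR = 6.16×10⁻⁵ × 822×10³ m = 50.6 m/s:
V = [−fR + √((fR)² + 4 fR V_g)]/2 = [−50.6 + √(50.6² + 4×50.6×39)]/2 = 25.8 m/s
Subgeostrophic (V < V_g = 39 m/s), as expected around a low.
Converting: 25.8 m/s × 3.6 = 93 km/h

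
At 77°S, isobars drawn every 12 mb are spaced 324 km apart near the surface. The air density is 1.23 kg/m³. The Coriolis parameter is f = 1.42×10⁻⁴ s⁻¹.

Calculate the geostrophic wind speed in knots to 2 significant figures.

Pressure gradient: |∂P/∂n| = 1200 Pa / 324000 m = 3.70×10⁻³ Pa/m
Geostrophic balance (pressure-gradient force = Coriolis force):
V_g = (1/(fρ)) |∂P/∂n| = 3.70×10⁻³ / (1.42×10⁻⁴ × 1.23) = 21.2 m/s
Converting: 21.2 m/s × 1.944 = 41 knots

41 knots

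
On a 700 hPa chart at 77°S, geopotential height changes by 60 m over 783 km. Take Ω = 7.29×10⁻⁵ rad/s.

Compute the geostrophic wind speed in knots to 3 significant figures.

Coriolis parameter at 77°S:
f = 2Ω sin φ = 2 × 7.29×10⁻⁵ × sin 77° = 1.42×10⁻⁴ s⁻¹
Height gradient: |∂Z/∂n| = 60 m / 783000 m = 7.66×10⁻⁵
On a pressure surface, geostrophic balance gives V_g = (g/f)|∂Z/∂n|:
V_g = 9.81 × 7.66×10⁻⁵ / 1.42×10⁻⁴ = 5.29 m/s
Converting: 5.29 m/s × 1.944 = 10.3 knots

10.3 knots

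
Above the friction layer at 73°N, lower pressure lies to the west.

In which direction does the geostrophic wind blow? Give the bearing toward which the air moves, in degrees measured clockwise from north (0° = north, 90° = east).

000°

The pressure-gradient force points toward the west (bearing 270°).
Geostrophic balance: in the Northern Hemisphere the Coriolis force deflects motion to the right, so the geostrophic wind blows 90° to the right of the pressure-gradient force (low pressure on the left).
Rotating 270° by 90° clockwise gives 000° — the wind blows toward the north.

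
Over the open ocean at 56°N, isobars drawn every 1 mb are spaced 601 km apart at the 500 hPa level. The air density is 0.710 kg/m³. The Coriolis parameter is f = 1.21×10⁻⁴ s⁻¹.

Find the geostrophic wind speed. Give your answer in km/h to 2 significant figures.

Pressure gradient: |∂P/∂n| = 100 Pa / 601000 m = 1.66×10⁻⁴ Pa/m
Geostrophic balance (pressure-gradient force = Coriolis force):
V_g = (1/(fρ)) |∂P/∂n| = 1.66×10⁻⁴ / (1.21×10⁻⁴ × 0.710) = 1.94 m/s
Converting: 1.94 m/s × 3.6 = 7.0 km/h

7.0 km/h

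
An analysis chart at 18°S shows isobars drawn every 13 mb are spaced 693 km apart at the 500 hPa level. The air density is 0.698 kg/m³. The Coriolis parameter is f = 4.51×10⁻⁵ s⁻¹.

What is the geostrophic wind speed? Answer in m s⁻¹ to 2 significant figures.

60 m s⁻¹

Pressure gradient: |∂P/∂n| = 1300 Pa / 693000 m = 1.88×10⁻³ Pa/m
Geostrophic balance (pressure-gradient force = Coriolis force):
V_g = (1/(fρ)) |∂P/∂n| = 1.88×10⁻³ / (4.51×10⁻⁵ × 0.698) = 59.6 m/s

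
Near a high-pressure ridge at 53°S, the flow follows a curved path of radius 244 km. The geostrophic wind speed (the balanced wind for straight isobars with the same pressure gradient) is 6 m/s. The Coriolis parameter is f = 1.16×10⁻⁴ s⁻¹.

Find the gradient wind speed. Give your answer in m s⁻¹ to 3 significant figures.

8.63 m s⁻¹

Around a high, pressure-gradient force acts outward with centrifugal, so Coriolis balances both:
fV = (1/ρ)|∂P/∂n| + V²/R  →  V² − fR·V + fR·V_g = 0
With fR = 1.16×10⁻⁴ × 244×10³ m = 28.3 m/s:
V = [fR − √((fR)² − 4 fR V_g)]/2 = [28.3 − √(28.3² − 4×28.3×6)]/2 = 8.63 m/s
Supergeostrophic (V > V_g = 6 m/s), as expected around a high.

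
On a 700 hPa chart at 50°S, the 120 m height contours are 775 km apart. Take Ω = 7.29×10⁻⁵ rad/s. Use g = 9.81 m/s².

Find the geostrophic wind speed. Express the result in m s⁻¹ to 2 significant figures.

Coriolis parameter at 50°S:
f = 2Ω sin φ = 2 × 7.29×10⁻⁵ × sin 50° = 1.12×10⁻⁴ s⁻¹
Height gradient: |∂Z/∂n| = 120 m / 775000 m = 1.55×10⁻⁴
On a pressure surface, geostrophic balance gives V_g = (g/f)|∂Z/∂n|:
V_g = 9.81 × 1.55×10⁻⁴ / 1.12×10⁻⁴ = 13.6 m/s

14 m s⁻¹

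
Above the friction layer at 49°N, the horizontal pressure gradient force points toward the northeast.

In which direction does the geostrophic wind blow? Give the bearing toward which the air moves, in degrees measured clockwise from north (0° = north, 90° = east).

135°

The pressure-gradient force points toward the northeast (bearing 045°).
Geostrophic balance: in the Northern Hemisphere the Coriolis force deflects motion to the right, so the geostrophic wind blows 90° to the right of the pressure-gradient force (low pressure on the left).
Rotating 045° by 90° clockwise gives 135° — the wind blows toward the southeast.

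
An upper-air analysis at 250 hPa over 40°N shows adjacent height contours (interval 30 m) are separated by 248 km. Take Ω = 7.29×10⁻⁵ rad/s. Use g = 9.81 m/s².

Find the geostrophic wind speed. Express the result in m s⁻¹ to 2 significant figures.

Coriolis parameter at 40°N:
f = 2Ω sin φ = 2 × 7.29×10⁻⁵ × sin 40° = 9.37×10⁻⁵ s⁻¹
Height gradient: |∂Z/∂n| = 30 m / 248000 m = 1.21×10⁻⁴
On a pressure surface, geostrophic balance gives V_g = (g/f)|∂Z/∂n|:
V_g = 9.81 × 1.21×10⁻⁴ / 9.37×10⁻⁵ = 12.7 m/s

13 m s⁻¹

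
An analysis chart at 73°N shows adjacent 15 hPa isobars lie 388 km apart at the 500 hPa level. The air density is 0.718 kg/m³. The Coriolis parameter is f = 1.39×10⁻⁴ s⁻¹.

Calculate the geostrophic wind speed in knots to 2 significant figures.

75 knots

Pressure gradient: |∂P/∂n| = 1500 Pa / 388000 m = 3.87×10⁻³ Pa/m
Geostrophic balance (pressure-gradient force = Coriolis force):
V_g = (1/(fρ)) |∂P/∂n| = 3.87×10⁻³ / (1.39×10⁻⁴ × 0.718) = 38.7 m/s
Converting: 38.7 m/s × 1.944 = 75 knots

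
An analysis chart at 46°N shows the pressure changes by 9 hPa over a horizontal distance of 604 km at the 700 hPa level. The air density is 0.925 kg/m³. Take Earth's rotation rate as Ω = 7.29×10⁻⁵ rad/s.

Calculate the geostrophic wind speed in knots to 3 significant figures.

29.9 knots

Coriolis parameter at 46°N:
f = 2Ω sin φ = 2 × 7.29×10⁻⁵ × sin 46° = 1.05×10⁻⁴ s⁻¹
Pressure gradient: |∂P/∂n| = 900 Pa / 604000 m = 1.49×10⁻³ Pa/m
Geostrophic balance (pressure-gradient force = Coriolis force):
V_g = (1/(fρ)) |∂P/∂n| = 1.49×10⁻³ / (1.05×10⁻⁴ × 0.925) = 15.4 m/s
Converting: 15.4 m/s × 1.944 = 29.9 knots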